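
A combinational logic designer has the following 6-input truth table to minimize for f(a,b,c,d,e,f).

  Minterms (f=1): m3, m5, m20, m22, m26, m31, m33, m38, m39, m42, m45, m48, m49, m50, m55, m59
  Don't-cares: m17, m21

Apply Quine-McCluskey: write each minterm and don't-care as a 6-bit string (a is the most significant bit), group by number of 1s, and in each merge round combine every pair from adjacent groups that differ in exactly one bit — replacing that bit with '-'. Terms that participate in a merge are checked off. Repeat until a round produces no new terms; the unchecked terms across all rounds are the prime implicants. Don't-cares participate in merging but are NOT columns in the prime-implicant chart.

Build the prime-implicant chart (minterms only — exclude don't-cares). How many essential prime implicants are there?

12

size-2^0 implicants → 000011  000101(✓)  010001(✓)  010100(✓)  010101(✓)  010110(✓)  011010  011111  100001(✓)  100110(✓)  100111(✓)  101010  101101  110000(✓)  110001(✓)  110010(✓)  110111(✓)  111011
size-2^1 implicants → -10001  0-0101  010-01  0101-0  01010-  1-0001  1-0111  10011-  1100-0  11000-
Unchecked terms (primes): -10001, 0-0101, 000011, 010-01, 0101-0, 01010-, 011010, 011111, 1-0001, 1-0111, 10011-, 101010, 101101, 1100-0, 11000-, 111011
Minterm coverage:
  m3 ⊆ 000011 [E]
  m5 ⊆ 0-0101 [E]
  m20 ⊆ 0101-0,01010-
  m22 ⊆ 0101-0 [E]
  m26 ⊆ 011010 [E]
  m31 ⊆ 011111 [E]
  m33 ⊆ 1-0001 [E]
  m38 ⊆ 10011- [E]
  m39 ⊆ 1-0111,10011-
  m42 ⊆ 101010 [E]
  m45 ⊆ 101101 [E]
  m48 ⊆ 1100-0,11000-
  m49 ⊆ -10001,1-0001,11000-
  m50 ⊆ 1100-0 [E]
  m55 ⊆ 1-0111 [E]
  m59 ⊆ 111011 [E]
E = {0-0101, 000011, 0101-0, 011010, 011111, 1-0001, 1-0111, 10011-, 101010, 101101, 1100-0, 111011}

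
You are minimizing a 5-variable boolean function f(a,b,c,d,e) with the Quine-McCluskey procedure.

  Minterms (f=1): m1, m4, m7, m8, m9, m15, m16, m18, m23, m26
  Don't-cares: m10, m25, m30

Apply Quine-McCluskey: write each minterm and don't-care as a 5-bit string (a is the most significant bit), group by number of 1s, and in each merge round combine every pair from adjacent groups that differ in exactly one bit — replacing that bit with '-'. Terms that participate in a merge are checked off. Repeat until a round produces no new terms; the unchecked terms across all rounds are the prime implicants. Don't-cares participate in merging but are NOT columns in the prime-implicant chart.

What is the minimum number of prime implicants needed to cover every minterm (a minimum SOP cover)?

size-2^0 implicants → 00001(✓)  00100  00111(✓)  01000(✓)  01001(✓)  01010(✓)  01111(✓)  10000(✓)  10010(✓)  10111(✓)  11001(✓)  11010(✓)  11110(✓)
size-2^1 implicants → -0111  -1001  -1010  0-001  0-111  010-0  0100-  1-010  100-0  11-10
Unchecked terms (primes): -0111, -1001, -1010, 0-001, 0-111, 00100, 010-0, 0100-, 1-010, 100-0, 11-10
Minterm coverage:
  m1 ⊆ 0-001 [E]
  m4 ⊆ 00100 [E]
  m7 ⊆ -0111,0-111
  m8 ⊆ 010-0,0100-
  m9 ⊆ -1001,0-001,0100-
  m15 ⊆ 0-111 [E]
  m16 ⊆ 100-0 [E]
  m18 ⊆ 1-010,100-0
  m23 ⊆ -0111 [E]
  m26 ⊆ -1010,1-010,11-10
E = {-0111, 0-001, 0-111, 00100, 100-0}
Petrick residual → -1010, 010-0
Cover = b'cde + bc'de' + a'c'd'e + a'cde + a'b'cd'e' + a'bc'e' + ab'c'e'  |cover|=7

7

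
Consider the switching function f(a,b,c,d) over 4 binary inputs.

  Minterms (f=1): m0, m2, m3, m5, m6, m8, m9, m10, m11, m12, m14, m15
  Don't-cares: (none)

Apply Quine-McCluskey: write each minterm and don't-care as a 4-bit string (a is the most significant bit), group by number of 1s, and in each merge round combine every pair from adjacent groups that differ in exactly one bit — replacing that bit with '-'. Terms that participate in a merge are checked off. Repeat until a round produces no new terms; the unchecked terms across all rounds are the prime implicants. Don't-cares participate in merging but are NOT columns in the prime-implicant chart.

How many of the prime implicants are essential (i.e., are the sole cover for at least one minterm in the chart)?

size-2^0 implicants → 0000(✓)  0010(✓)  0011(✓)  0101  0110(✓)  1000(✓)  1001(✓)  1010(✓)  1011(✓)  1100(✓)  1110(✓)  1111(✓)
size-2^1 implicants → -000(✓)  -010(✓)  -011(✓)  -110(✓)  0-10(✓)  00-0(✓)  001-(✓)  1-00(✓)  1-10(✓)  1-11(✓)  10-0(✓)  10-1(✓)  100-(✓)  101-(✓)  11-0(✓)  111-(✓)
size-2^2 implicants → --10  -0-0  -01-  1--0  1-1-  10--
Unchecked terms (primes): --10, -0-0, -01-, 0101, 1--0, 1-1-, 10--
Minterm coverage:
  m0 ⊆ -0-0 [E]
  m2 ⊆ --10,-0-0,-01-
  m3 ⊆ -01- [E]
  m5 ⊆ 0101 [E]
  m6 ⊆ --10 [E]
  m8 ⊆ -0-0,1--0,10--
  m9 ⊆ 10-- [E]
  m10 ⊆ --10,-0-0,-01-,1--0,1-1-,10--
  m11 ⊆ -01-,1-1-,10--
  m12 ⊆ 1--0 [E]
  m14 ⊆ --10,1--0,1-1-
  m15 ⊆ 1-1- [E]
E = {--10, -0-0, -01-, 0101, 1--0, 1-1-, 10--}

7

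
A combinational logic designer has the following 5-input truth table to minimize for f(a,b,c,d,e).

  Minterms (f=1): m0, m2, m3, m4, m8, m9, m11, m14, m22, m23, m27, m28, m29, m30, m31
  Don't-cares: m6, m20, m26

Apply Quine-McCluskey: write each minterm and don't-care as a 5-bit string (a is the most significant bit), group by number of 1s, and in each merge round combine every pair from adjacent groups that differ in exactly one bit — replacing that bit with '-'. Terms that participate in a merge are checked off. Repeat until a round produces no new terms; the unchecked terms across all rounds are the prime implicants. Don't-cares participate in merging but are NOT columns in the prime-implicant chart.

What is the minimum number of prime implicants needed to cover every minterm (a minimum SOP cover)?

7

size-2^0 implicants → 00000(✓)  00010(✓)  00011(✓)  00100(✓)  00110(✓)  01000(✓)  01001(✓)  01011(✓)  01110(✓)  10100(✓)  10110(✓)  10111(✓)  11010(✓)  11011(✓)  11100(✓)  11101(✓)  11110(✓)  11111(✓)
size-2^1 implicants → -0100(✓)  -0110(✓)  -1011  -1110(✓)  0-000  0-011  0-110(✓)  00-00(✓)  00-10(✓)  000-0(✓)  0001-  001-0(✓)  010-1  0100-  1-100(✓)  1-110(✓)  1-111(✓)  101-0(✓)  1011-(✓)  11-10(✓)  11-11(✓)  1101-(✓)  111-0(✓)  111-1(✓)  1110-(✓)  1111-(✓)
size-2^2 implicants → --110  -01-0  00--0  1-1-0  1-11-  11-1-  111--
Unchecked terms (primes): --110, -01-0, -1011, 0-000, 0-011, 00--0, 0001-, 010-1, 0100-, 1-1-0, 1-11-, 11-1-, 111--
Minterm coverage:
  m0 ⊆ 0-000,00--0
  m2 ⊆ 00--0,0001-
  m3 ⊆ 0-011,0001-
  m4 ⊆ -01-0,00--0
  m8 ⊆ 0-000,0100-
  m9 ⊆ 010-1,0100-
  m11 ⊆ -1011,0-011,010-1
  m14 ⊆ --110 [E]
  m22 ⊆ --110,-01-0,1-1-0,1-11-
  m23 ⊆ 1-11- [E]
  m27 ⊆ -1011,11-1-
  m28 ⊆ 1-1-0,111--
  m29 ⊆ 111-- [E]
  m30 ⊆ --110,1-1-0,1-11-,11-1-,111--
  m31 ⊆ 1-11-,11-1-,111--
E = {--110, 1-11-, 111--}
Petrick residual → -1011, 0-011, 00--0, 0100-
Cover = cde' + bc'de + a'c'de + a'b'e' + a'bc'd' + acd + abc  |cover|=7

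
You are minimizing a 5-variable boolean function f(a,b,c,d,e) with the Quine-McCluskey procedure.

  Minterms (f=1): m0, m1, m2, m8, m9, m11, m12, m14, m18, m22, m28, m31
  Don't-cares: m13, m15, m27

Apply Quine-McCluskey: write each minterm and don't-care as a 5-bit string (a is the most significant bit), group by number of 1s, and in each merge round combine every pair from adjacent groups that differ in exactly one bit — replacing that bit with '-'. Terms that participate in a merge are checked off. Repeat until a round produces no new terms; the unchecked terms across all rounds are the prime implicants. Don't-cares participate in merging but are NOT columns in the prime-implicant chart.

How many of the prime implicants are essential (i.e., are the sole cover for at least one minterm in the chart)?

5

size-2^0 implicants → 00000(✓)  00001(✓)  00010(✓)  01000(✓)  01001(✓)  01011(✓)  01100(✓)  01101(✓)  01110(✓)  01111(✓)  10010(✓)  10110(✓)  11011(✓)  11100(✓)  11111(✓)
size-2^1 implicants → -0010  -1011(✓)  -1100  -1111(✓)  0-000(✓)  0-001(✓)  000-0  0000-(✓)  01-00(✓)  01-01(✓)  01-11(✓)  010-1(✓)  0100-(✓)  011-0(✓)  011-1(✓)  0110-(✓)  0111-(✓)  10-10  11-11(✓)
size-2^2 implicants → -1-11  0-00-  01--1  01-0-  011--
Unchecked terms (primes): -0010, -1-11, -1100, 0-00-, 000-0, 01--1, 01-0-, 011--, 10-10
Minterm coverage:
  m0 ⊆ 0-00-,000-0
  m1 ⊆ 0-00- [E]
  m2 ⊆ -0010,000-0
  m8 ⊆ 0-00-,01-0-
  m9 ⊆ 0-00-,01--1,01-0-
  m11 ⊆ -1-11,01--1
  m12 ⊆ -1100,01-0-,011--
  m14 ⊆ 011-- [E]
  m18 ⊆ -0010,10-10
  m22 ⊆ 10-10 [E]
  m28 ⊆ -1100 [E]
  m31 ⊆ -1-11 [E]
E = {-1-11, -1100, 0-00-, 011--, 10-10}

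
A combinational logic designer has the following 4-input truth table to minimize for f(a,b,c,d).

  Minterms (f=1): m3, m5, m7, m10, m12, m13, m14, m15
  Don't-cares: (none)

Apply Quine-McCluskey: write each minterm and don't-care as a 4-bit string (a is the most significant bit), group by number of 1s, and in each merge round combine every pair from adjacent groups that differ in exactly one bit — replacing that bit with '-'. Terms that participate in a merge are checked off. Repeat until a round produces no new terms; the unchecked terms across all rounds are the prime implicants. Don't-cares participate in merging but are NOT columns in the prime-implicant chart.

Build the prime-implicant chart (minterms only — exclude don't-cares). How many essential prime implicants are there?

[col 0] 0011*, 0101*, 0111*, 1010*, 1100*, 1101*, 1110*, 1111*
[col 1] -101*, -111*, 0-11, 01-1*, 1-10, 11-0*, 11-1*, 110-*, 111-*
[col 2] -1-1, 11--
Prime implicants: -1-1, 0-11, 1-10, 11--
PI chart (minterm → PIs covering it):
  3 | 0-11  (sole → essential)
  5 | -1-1  (sole → essential)
  7 | -1-1,0-11
  10 | 1-10  (sole → essential)
  12 | 11--  (sole → essential)
  13 | -1-1,11--
  14 | 1-10,11--
  15 | -1-1,11--
Essential prime implicants: -1-1, 0-11, 1-10, 11--

4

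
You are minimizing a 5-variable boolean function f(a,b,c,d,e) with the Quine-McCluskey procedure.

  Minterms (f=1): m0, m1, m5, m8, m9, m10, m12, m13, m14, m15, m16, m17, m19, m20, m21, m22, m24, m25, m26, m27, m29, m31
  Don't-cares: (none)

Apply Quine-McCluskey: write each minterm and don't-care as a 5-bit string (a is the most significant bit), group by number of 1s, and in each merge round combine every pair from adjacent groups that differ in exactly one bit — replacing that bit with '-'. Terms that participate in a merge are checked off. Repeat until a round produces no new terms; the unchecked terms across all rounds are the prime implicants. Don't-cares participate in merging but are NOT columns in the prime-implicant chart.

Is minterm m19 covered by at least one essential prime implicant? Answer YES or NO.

Round 0: 00000✓ 00001✓ 00101✓ 01000✓ 01001✓ 01010✓ 01100✓ 01101✓ 01110✓ 01111✓ 10000✓ 10001✓ 10011✓ 10100✓ 10101✓ 10110✓ 11000✓ 11001✓ 11010✓ 11011✓ 11101✓ 11111✓
Round 1: -0000✓ -0001✓ -0101✓ -1000✓ -1001✓ -1010✓ -1101✓ -1111✓ 0-000✓ 0-001✓ 0-101✓ 00-01✓ 0000-✓ 01-00✓ 01-01✓ 01-10✓ 010-0✓ 0100-✓ 011-0✓ 011-1✓ 0110-✓ 0111-✓ 1-000✓ 1-001✓ 1-011✓ 1-101✓ 10-00✓ 10-01✓ 100-1✓ 1000-✓ 101-0 1010-✓ 11-01✓ 11-11✓ 110-0✓ 110-1✓ 1100-✓ 1101-✓ 111-1✓
Round 2: --000✓ --001✓ --101✓ -0-01✓ -000-✓ -1-01✓ -10-0 -100-✓ -11-1 0--01✓ 0-00-✓ 01--0 01-0- 011-- 1--01✓ 1-0-1 1-00-✓ 10-0- 11--1 110--
Round 3: ---01 --00-
PIs = {---01, --00-, -10-0, -11-1, 01--0, 01-0-, 011--, 1-0-1, 10-0-, 101-0, 11--1, 110--}
Coverage chart:
  m0: --00- ←essential
  m1: ---01,--00-
  m5: ---01 ←essential
  m8: --00-,-10-0,01--0,01-0-
  m9: ---01,--00-,01-0-
  m10: -10-0,01--0
  m12: 01--0,01-0-,011--
  m13: ---01,-11-1,01-0-,011--
  m14: 01--0,011--
  m15: -11-1,011--
  m16: --00-,10-0-
  m17: ---01,--00-,1-0-1,10-0-
  m19: 1-0-1 ←essential
  m20: 10-0-,101-0
  m21: ---01,10-0-
  m22: 101-0 ←essential
  m24: --00-,-10-0,110--
  m25: ---01,--00-,1-0-1,11--1,110--
  m26: -10-0,110--
  m27: 1-0-1,11--1,110--
  m29: ---01,-11-1,11--1
  m31: -11-1,11--1
Essential: ---01, --00-, 1-0-1, 101-0

YES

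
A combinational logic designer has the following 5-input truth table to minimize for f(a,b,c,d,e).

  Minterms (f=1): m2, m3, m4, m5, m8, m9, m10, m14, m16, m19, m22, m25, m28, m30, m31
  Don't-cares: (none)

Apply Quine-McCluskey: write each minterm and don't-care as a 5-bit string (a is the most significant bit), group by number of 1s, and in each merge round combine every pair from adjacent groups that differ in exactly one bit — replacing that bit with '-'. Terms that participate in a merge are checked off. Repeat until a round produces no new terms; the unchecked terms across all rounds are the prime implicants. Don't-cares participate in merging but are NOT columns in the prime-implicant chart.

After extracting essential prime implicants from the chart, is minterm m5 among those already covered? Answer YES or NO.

Round 0: 00010✓ 00011✓ 00100✓ 00101✓ 01000✓ 01001✓ 01010✓ 01110✓ 10000 10011✓ 10110✓ 11001✓ 11100✓ 11110✓ 11111✓
Round 1: -0011 -1001 -1110 0-010 0001- 0010- 01-10 010-0 0100- 1-110 111-0 1111-
PIs = {-0011, -1001, -1110, 0-010, 0001-, 0010-, 01-10, 010-0, 0100-, 1-110, 10000, 111-0, 1111-}
Coverage chart:
  m2: 0-010,0001-
  m3: -0011,0001-
  m4: 0010- ←essential
  m5: 0010- ←essential
  m8: 010-0,0100-
  m9: -1001,0100-
  m10: 0-010,01-10,010-0
  m14: -1110,01-10
  m16: 10000 ←essential
  m19: -0011 ←essential
  m22: 1-110 ←essential
  m25: -1001 ←essential
  m28: 111-0 ←essential
  m30: -1110,1-110,111-0,1111-
  m31: 1111- ←essential
Essential: -0011, -1001, 0010-, 1-110, 10000, 111-0, 1111-

YES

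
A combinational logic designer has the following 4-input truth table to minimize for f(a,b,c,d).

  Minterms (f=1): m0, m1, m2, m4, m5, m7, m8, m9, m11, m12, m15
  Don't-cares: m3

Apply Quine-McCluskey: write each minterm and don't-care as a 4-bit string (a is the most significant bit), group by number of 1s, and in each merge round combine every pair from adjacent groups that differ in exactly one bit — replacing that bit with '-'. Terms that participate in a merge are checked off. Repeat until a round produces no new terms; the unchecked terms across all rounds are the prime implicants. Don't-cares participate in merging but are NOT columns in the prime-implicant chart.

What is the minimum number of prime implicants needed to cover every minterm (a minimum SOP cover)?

[col 0] 0000*, 0001*, 0010*, 0011*, 0100*, 0101*, 0111*, 1000*, 1001*, 1011*, 1100*, 1111*
[col 1] -000*, -001*, -011*, -100*, -111*, 0-00*, 0-01*, 0-11*, 00-0*, 00-1*, 000-*, 001-*, 01-1*, 010-*, 1-00*, 1-11*, 10-1*, 100-*
[col 2] --00, --11, -0-1, -00-, 0--1, 0-0-, 00--
Prime implicants: --00, --11, -0-1, -00-, 0--1, 0-0-, 00--
PI chart (minterm → PIs covering it):
  0 | --00,-00-,0-0-,00--
  1 | -0-1,-00-,0--1,0-0-,00--
  2 | 00--  (sole → essential)
  4 | --00,0-0-
  5 | 0--1,0-0-
  7 | --11,0--1
  8 | --00,-00-
  9 | -0-1,-00-
  11 | --11,-0-1
  12 | --00  (sole → essential)
  15 | --11  (sole → essential)
Essential prime implicants: --00, --11, 00--
Petrick residual → -0-1, 0--1
Minimum SOP uses 5 PIs: c'd' + cd + b'd + a'd + a'b'

5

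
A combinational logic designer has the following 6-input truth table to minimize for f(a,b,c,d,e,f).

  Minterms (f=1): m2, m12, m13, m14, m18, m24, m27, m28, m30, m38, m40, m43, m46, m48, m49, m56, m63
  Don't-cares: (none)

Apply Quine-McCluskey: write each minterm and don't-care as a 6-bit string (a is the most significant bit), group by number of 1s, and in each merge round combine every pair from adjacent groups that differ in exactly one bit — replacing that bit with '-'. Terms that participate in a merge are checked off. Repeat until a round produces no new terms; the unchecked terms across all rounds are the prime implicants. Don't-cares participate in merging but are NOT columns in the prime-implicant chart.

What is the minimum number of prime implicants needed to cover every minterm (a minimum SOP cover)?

10

[col 0] 000010*, 001100*, 001101*, 001110*, 010010*, 011000*, 011011, 011100*, 011110*, 100110*, 101000*, 101011, 101110*, 110000*, 110001*, 111000*, 111111
[col 1] -01110, -11000, 0-0010, 0-1100*, 0-1110*, 0011-0*, 00110-, 011-00, 0111-0*, 1-1000, 10-110, 11-000, 11000-
[col 2] 0-11-0
Prime implicants: -01110, -11000, 0-0010, 0-11-0, 00110-, 011-00, 011011, 1-1000, 10-110, 101011, 11-000, 11000-, 111111
PI chart (minterm → PIs covering it):
  2 | 0-0010  (sole → essential)
  12 | 0-11-0,00110-
  13 | 00110-  (sole → essential)
  14 | -01110,0-11-0
  18 | 0-0010  (sole → essential)
  24 | -11000,011-00
  27 | 011011  (sole → essential)
  28 | 0-11-0,011-00
  30 | 0-11-0  (sole → essential)
  38 | 10-110  (sole → essential)
  40 | 1-1000  (sole → essential)
  43 | 101011  (sole → essential)
  46 | -01110,10-110
  48 | 11-000,11000-
  49 | 11000-  (sole → essential)
  56 | -11000,1-1000,11-000
  63 | 111111  (sole → essential)
Essential prime implicants: 0-0010, 0-11-0, 00110-, 011011, 1-1000, 10-110, 101011, 11000-, 111111
Petrick residual → -11000
Minimum SOP uses 10 PIs: bcd'e'f' + a'c'd'ef' + a'cdf' + a'b'cde' + a'bcd'ef + acd'e'f' + ab'def' + ab'cd'ef + abc'd'e' + abcdef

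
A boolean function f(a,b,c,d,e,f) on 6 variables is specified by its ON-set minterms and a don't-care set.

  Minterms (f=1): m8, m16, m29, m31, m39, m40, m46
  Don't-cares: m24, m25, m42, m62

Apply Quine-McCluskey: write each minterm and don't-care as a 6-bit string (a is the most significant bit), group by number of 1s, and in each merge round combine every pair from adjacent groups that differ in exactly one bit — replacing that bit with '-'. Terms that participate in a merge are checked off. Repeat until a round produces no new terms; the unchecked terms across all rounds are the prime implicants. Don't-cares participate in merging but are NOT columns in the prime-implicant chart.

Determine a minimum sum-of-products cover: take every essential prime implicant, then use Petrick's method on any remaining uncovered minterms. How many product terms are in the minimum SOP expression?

5

size-2^0 implicants → 001000(✓)  010000(✓)  011000(✓)  011001(✓)  011101(✓)  011111(✓)  100111  101000(✓)  101010(✓)  101110(✓)  111110(✓)
size-2^1 implicants → -01000  0-1000  01-000  011-01  01100-  0111-1  1-1110  101-10  1010-0
Unchecked terms (primes): -01000, 0-1000, 01-000, 011-01, 01100-, 0111-1, 1-1110, 100111, 101-10, 1010-0
Minterm coverage:
  m8 ⊆ -01000,0-1000
  m16 ⊆ 01-000 [E]
  m29 ⊆ 011-01,0111-1
  m31 ⊆ 0111-1 [E]
  m39 ⊆ 100111 [E]
  m40 ⊆ -01000,1010-0
  m46 ⊆ 1-1110,101-10
E = {01-000, 0111-1, 100111}
Petrick residual → -01000, 1-1110
Cover = b'cd'e'f' + a'bd'e'f' + a'bcdf + acdef' + ab'c'def  |cover|=5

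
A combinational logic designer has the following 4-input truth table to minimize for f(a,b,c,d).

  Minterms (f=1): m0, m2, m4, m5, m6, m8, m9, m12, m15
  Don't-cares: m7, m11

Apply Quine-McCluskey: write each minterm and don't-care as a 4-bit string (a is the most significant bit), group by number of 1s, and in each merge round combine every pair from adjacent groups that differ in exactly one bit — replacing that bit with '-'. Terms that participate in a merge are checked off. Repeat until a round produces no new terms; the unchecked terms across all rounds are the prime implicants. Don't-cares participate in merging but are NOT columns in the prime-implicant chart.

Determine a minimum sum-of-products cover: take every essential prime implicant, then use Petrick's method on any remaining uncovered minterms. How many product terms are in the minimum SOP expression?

[col 0] 0000*, 0010*, 0100*, 0101*, 0110*, 0111*, 1000*, 1001*, 1011*, 1100*, 1111*
[col 1] -000*, -100*, -111, 0-00*, 0-10*, 00-0*, 01-0*, 01-1*, 010-*, 011-*, 1-00*, 1-11, 10-1, 100-
[col 2] --00, 0--0, 01--
Prime implicants: --00, -111, 0--0, 01--, 1-11, 10-1, 100-
PI chart (minterm → PIs covering it):
  0 | --00,0--0
  2 | 0--0  (sole → essential)
  4 | --00,0--0,01--
  5 | 01--  (sole → essential)
  6 | 0--0,01--
  8 | --00,100-
  9 | 10-1,100-
  12 | --00  (sole → essential)
  15 | -111,1-11
Essential prime implicants: --00, 0--0, 01--
Petrick residual → -111, 10-1
Minimum SOP uses 5 PIs: c'd' + bcd + a'd' + a'b + ab'd

5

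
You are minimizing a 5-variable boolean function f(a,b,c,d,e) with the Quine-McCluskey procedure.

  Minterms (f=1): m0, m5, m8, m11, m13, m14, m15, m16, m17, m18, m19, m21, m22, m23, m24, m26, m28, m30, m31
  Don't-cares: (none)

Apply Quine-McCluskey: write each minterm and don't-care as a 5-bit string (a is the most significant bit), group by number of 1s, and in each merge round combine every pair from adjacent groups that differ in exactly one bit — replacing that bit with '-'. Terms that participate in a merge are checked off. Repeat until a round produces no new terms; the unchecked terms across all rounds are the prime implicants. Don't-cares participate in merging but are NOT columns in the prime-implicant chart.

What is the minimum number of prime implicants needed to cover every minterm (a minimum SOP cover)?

7

size-2^0 implicants → 00000(✓)  00101(✓)  01000(✓)  01011(✓)  01101(✓)  01110(✓)  01111(✓)  10000(✓)  10001(✓)  10010(✓)  10011(✓)  10101(✓)  10110(✓)  10111(✓)  11000(✓)  11010(✓)  11100(✓)  11110(✓)  11111(✓)
size-2^1 implicants → -0000(✓)  -0101  -1000(✓)  -1110(✓)  -1111(✓)  0-000(✓)  0-101  01-11  011-1  0111-(✓)  1-000(✓)  1-010(✓)  1-110(✓)  1-111(✓)  10-01(✓)  10-10(✓)  10-11(✓)  100-0(✓)  100-1(✓)  1000-(✓)  1001-(✓)  101-1(✓)  1011-(✓)  11-00(✓)  11-10(✓)  110-0(✓)  111-0(✓)  1111-(✓)
size-2^2 implicants → --000  -111-  1--10  1-0-0  1-11-  10--1  10-1-  100--  11--0
Unchecked terms (primes): --000, -0101, -111-, 0-101, 01-11, 011-1, 1--10, 1-0-0, 1-11-, 10--1, 10-1-, 100--, 11--0
Minterm coverage:
  m0 ⊆ --000 [E]
  m5 ⊆ -0101,0-101
  m8 ⊆ --000 [E]
  m11 ⊆ 01-11 [E]
  m13 ⊆ 0-101,011-1
  m14 ⊆ -111- [E]
  m15 ⊆ -111-,01-11,011-1
  m16 ⊆ --000,1-0-0,100--
  m17 ⊆ 10--1,100--
  m18 ⊆ 1--10,1-0-0,10-1-,100--
  m19 ⊆ 10--1,10-1-,100--
  m21 ⊆ -0101,10--1
  m22 ⊆ 1--10,1-11-,10-1-
  m23 ⊆ 1-11-,10--1,10-1-
  m24 ⊆ --000,1-0-0,11--0
  m26 ⊆ 1--10,1-0-0,11--0
  m28 ⊆ 11--0 [E]
  m30 ⊆ -111-,1--10,1-11-,11--0
  m31 ⊆ -111-,1-11-
E = {--000, -111-, 01-11, 11--0}
Petrick residual → 0-101, 1--10, 10--1
Cover = c'd'e' + bcd + a'cd'e + a'bde + ade' + ab'e + abe'  |cover|=7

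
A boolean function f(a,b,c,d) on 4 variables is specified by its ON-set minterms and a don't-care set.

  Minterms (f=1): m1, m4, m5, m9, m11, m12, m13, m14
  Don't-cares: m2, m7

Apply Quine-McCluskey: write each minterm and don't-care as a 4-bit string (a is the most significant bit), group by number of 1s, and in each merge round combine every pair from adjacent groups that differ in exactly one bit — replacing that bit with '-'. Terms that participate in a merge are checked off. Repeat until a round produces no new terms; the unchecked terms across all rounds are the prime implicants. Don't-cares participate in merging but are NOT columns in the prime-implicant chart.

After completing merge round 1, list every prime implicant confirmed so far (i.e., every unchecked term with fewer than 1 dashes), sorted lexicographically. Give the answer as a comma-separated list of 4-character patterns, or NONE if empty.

0010

size-2^0 implicants → 0001(✓)  0010  0100(✓)  0101(✓)  0111(✓)  1001(✓)  1011(✓)  1100(✓)  1101(✓)  1110(✓)
size-2^1 implicants → -001(✓)  -100(✓)  -101(✓)  0-01(✓)  01-1  010-(✓)  1-01(✓)  10-1  11-0  110-(✓)
size-2^2 implicants → --01  -10-
Unchecked terms (primes): --01, -10-, 0010, 01-1, 10-1, 11-0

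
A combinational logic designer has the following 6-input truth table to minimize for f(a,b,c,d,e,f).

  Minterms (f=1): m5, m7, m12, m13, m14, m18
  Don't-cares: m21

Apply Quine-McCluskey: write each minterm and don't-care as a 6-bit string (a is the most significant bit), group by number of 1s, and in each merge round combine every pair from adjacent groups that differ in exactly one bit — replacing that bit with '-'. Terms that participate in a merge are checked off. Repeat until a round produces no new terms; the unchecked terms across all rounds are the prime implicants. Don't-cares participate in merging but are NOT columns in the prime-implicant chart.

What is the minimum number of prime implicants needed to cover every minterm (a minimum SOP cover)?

size-2^0 implicants → 000101(✓)  000111(✓)  001100(✓)  001101(✓)  001110(✓)  010010  010101(✓)
size-2^1 implicants → 0-0101  00-101  0001-1  0011-0  00110-
Unchecked terms (primes): 0-0101, 00-101, 0001-1, 0011-0, 00110-, 010010
Minterm coverage:
  m5 ⊆ 0-0101,00-101,0001-1
  m7 ⊆ 0001-1 [E]
  m12 ⊆ 0011-0,00110-
  m13 ⊆ 00-101,00110-
  m14 ⊆ 0011-0 [E]
  m18 ⊆ 010010 [E]
E = {0001-1, 0011-0, 010010}
Petrick residual → 00-101
Cover = a'b'de'f + a'b'c'df + a'b'cdf' + a'bc'd'ef'  |cover|=4

4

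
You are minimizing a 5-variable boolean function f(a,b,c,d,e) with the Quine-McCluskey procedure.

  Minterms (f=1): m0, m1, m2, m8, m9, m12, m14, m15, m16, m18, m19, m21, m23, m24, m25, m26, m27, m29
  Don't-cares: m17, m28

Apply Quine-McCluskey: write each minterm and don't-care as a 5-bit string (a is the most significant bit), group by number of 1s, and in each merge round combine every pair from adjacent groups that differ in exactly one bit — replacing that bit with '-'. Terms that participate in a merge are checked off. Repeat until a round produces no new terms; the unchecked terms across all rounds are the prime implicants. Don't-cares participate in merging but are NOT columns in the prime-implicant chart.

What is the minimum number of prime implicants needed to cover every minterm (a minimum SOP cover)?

[col 0] 00000*, 00001*, 00010*, 01000*, 01001*, 01100*, 01110*, 01111*, 10000*, 10001*, 10010*, 10011*, 10101*, 10111*, 11000*, 11001*, 11010*, 11011*, 11100*, 11101*
[col 1] -0000*, -0001*, -0010*, -1000*, -1001*, -1100*, 0-000*, 0-001*, 000-0*, 0000-*, 01-00*, 0100-*, 011-0, 0111-, 1-000*, 1-001*, 1-010*, 1-011*, 1-101*, 10-01*, 10-11*, 100-0*, 100-1*, 1000-*, 1001-*, 101-1*, 11-00*, 11-01*, 110-0*, 110-1*, 1100-*, 1101-*, 1110-*
[col 2] --000*, --001*, -00-0, -000-*, -1-00, -100-*, 0-00-*, 1--01, 1-0-0*, 1-0-1*, 1-00-*, 1-01-*, 10--1, 100--*, 11-0-, 110--*
[col 3] --00-, 1-0--
Prime implicants: --00-, -00-0, -1-00, 011-0, 0111-, 1--01, 1-0--, 10--1, 11-0-
PI chart (minterm → PIs covering it):
  0 | --00-,-00-0
  1 | --00-  (sole → essential)
  2 | -00-0  (sole → essential)
  8 | --00-,-1-00
  9 | --00-  (sole → essential)
  12 | -1-00,011-0
  14 | 011-0,0111-
  15 | 0111-  (sole → essential)
  16 | --00-,-00-0,1-0--
  18 | -00-0,1-0--
  19 | 1-0--,10--1
  21 | 1--01,10--1
  23 | 10--1  (sole → essential)
  24 | --00-,-1-00,1-0--,11-0-
  25 | --00-,1--01,1-0--,11-0-
  26 | 1-0--  (sole → essential)
  27 | 1-0--  (sole → essential)
  29 | 1--01,11-0-
Essential prime implicants: --00-, -00-0, 0111-, 1-0--, 10--1
Petrick residual → -1-00, 1--01
Minimum SOP uses 7 PIs: c'd' + b'c'e' + bd'e' + a'bcd + ad'e + ac' + ab'e

7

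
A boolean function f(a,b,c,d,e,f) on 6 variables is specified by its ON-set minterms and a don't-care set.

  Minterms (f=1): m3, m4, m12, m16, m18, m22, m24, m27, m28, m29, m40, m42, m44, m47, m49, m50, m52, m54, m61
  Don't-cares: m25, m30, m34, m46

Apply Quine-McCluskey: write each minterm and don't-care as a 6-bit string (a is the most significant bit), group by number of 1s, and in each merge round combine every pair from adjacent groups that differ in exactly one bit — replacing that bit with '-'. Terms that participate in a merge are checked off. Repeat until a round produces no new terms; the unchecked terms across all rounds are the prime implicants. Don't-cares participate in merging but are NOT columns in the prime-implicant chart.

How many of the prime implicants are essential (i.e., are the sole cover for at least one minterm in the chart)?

8

Round 0: 000011 000100✓ 001100✓ 010000✓ 010010✓ 010110✓ 011000✓ 011001✓ 011011✓ 011100✓ 011101✓ 011110✓ 100010✓ 101000✓ 101010✓ 101100✓ 101110✓ 101111✓ 110001 110010✓ 110100✓ 110110✓ 111101✓
Round 1: -01100 -10010✓ -10110✓ -11101 0-1100 00-100 01-000 01-110 010-10✓ 0100-0 011-00✓ 011-01✓ 0110-1 01100-✓ 0111-0 01110-✓ 1-0010 10-010 101-00✓ 101-10✓ 1010-0✓ 1011-0✓ 10111- 110-10✓ 1101-0
Round 2: -10-10 011-0- 101--0
PIs = {-01100, -10-10, -11101, 0-1100, 00-100, 000011, 01-000, 01-110, 0100-0, 011-0-, 0110-1, 0111-0, 1-0010, 10-010, 101--0, 10111-, 110001, 1101-0}
Coverage chart:
  m3: 000011 ←essential
  m4: 00-100 ←essential
  m12: -01100,0-1100,00-100
  m16: 01-000,0100-0
  m18: -10-10,0100-0
  m22: -10-10,01-110
  m24: 01-000,011-0-
  m27: 0110-1 ←essential
  m28: 0-1100,011-0-,0111-0
  m29: -11101,011-0-
  m40: 101--0 ←essential
  m42: 10-010,101--0
  m44: -01100,101--0
  m47: 10111- ←essential
  m49: 110001 ←essential
  m50: -10-10,1-0010
  m52: 1101-0 ←essential
  m54: -10-10,1101-0
  m61: -11101 ←essential
Essential: -11101, 00-100, 000011, 0110-1, 101--0, 10111-, 110001, 1101-0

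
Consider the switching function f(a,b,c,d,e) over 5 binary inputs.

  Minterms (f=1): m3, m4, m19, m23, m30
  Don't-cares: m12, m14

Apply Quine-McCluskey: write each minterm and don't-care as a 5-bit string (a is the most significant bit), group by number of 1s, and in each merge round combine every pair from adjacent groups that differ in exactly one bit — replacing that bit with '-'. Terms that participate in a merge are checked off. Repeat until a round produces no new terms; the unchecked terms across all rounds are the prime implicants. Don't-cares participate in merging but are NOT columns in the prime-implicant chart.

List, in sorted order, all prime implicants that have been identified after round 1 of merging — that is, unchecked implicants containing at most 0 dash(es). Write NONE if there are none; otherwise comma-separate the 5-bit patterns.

NONE

[col 0] 00011*, 00100*, 01100*, 01110*, 10011*, 10111*, 11110*
[col 1] -0011, -1110, 0-100, 011-0, 10-11
Prime implicants: -0011, -1110, 0-100, 011-0, 10-11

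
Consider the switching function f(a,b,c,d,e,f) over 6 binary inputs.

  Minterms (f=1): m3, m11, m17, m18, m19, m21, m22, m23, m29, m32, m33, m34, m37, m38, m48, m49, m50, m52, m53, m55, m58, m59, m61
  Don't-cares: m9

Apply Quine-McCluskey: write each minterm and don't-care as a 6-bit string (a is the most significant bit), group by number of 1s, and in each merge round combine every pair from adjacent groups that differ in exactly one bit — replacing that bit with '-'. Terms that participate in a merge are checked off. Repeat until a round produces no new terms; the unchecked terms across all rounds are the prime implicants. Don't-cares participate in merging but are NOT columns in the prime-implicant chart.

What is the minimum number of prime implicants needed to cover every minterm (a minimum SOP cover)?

size-2^0 implicants → 000011(✓)  001001(✓)  001011(✓)  010001(✓)  010010(✓)  010011(✓)  010101(✓)  010110(✓)  010111(✓)  011101(✓)  100000(✓)  100001(✓)  100010(✓)  100101(✓)  100110(✓)  110000(✓)  110001(✓)  110010(✓)  110100(✓)  110101(✓)  110111(✓)  111010(✓)  111011(✓)  111101(✓)
size-2^1 implicants → -10001(✓)  -10010  -10101(✓)  -10111(✓)  -11101(✓)  0-0011  00-011  0010-1  01-101(✓)  010-01(✓)  010-10(✓)  010-11(✓)  0100-1(✓)  01001-(✓)  0101-1(✓)  01011-(✓)  1-0000(✓)  1-0001(✓)  1-0010(✓)  1-0101(✓)  100-01(✓)  100-10  1000-0(✓)  10000-(✓)  11-010  11-101(✓)  110-00(✓)  110-01(✓)  1100-0(✓)  11000-(✓)  1101-1(✓)  11010-(✓)  11101-
size-2^2 implicants → -1-101  -10-01  -101-1  010--1  010-1-  1-0-01  1-00-0  1-000-  110-0-
Unchecked terms (primes): -1-101, -10-01, -10010, -101-1, 0-0011, 00-011, 0010-1, 010--1, 010-1-, 1-0-01, 1-00-0, 1-000-, 100-10, 11-010, 110-0-, 11101-
Minterm coverage:
  m3 ⊆ 0-0011,00-011
  m11 ⊆ 00-011,0010-1
  m17 ⊆ -10-01,010--1
  m18 ⊆ -10010,010-1-
  m19 ⊆ 0-0011,010--1,010-1-
  m21 ⊆ -1-101,-10-01,-101-1,010--1
  m22 ⊆ 010-1- [E]
  m23 ⊆ -101-1,010--1,010-1-
  m29 ⊆ -1-101 [E]
  m32 ⊆ 1-00-0,1-000-
  m33 ⊆ 1-0-01,1-000-
  m34 ⊆ 1-00-0,100-10
  m37 ⊆ 1-0-01 [E]
  m38 ⊆ 100-10 [E]
  m48 ⊆ 1-00-0,1-000-,110-0-
  m49 ⊆ -10-01,1-0-01,1-000-,110-0-
  m50 ⊆ -10010,1-00-0,11-010
  m52 ⊆ 110-0- [E]
  m53 ⊆ -1-101,-10-01,-101-1,1-0-01,110-0-
  m55 ⊆ -101-1 [E]
  m58 ⊆ 11-010,11101-
  m59 ⊆ 11101- [E]
  m61 ⊆ -1-101 [E]
E = {-1-101, -101-1, 010-1-, 1-0-01, 100-10, 110-0-, 11101-}
Petrick residual → -10-01, 00-011, 1-00-0
Cover = bde'f + bc'e'f + bc'df + a'b'd'ef + a'bc'e + ac'e'f + ac'd'f' + ab'c'ef' + abc'e' + abcd'e  |cover|=10

10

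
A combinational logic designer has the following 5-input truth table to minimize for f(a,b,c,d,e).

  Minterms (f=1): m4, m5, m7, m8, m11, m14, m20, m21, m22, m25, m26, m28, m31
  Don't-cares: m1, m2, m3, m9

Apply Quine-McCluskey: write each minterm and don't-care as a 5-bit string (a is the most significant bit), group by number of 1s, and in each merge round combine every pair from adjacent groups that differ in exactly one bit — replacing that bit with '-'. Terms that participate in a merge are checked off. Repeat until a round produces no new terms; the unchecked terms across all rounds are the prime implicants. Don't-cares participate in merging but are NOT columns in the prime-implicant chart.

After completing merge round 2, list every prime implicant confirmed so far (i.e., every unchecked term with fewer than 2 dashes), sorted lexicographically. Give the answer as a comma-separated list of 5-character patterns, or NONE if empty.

Round 0: 00001✓ 00010✓ 00011✓ 00100✓ 00101✓ 00111✓ 01000✓ 01001✓ 01011✓ 01110 10100✓ 10101✓ 10110✓ 11001✓ 11010 11100✓ 11111
Round 1: -0100✓ -0101✓ -1001 0-001✓ 0-011✓ 00-01✓ 00-11✓ 000-1✓ 0001- 001-1✓ 0010-✓ 010-1✓ 0100- 1-100 101-0 1010-✓
Round 2: -010- 0-0-1 00--1
PIs = {-010-, -1001, 0-0-1, 00--1, 0001-, 0100-, 01110, 1-100, 101-0, 11010, 11111}

-1001, 0001-, 0100-, 01110, 1-100, 101-0, 11010, 11111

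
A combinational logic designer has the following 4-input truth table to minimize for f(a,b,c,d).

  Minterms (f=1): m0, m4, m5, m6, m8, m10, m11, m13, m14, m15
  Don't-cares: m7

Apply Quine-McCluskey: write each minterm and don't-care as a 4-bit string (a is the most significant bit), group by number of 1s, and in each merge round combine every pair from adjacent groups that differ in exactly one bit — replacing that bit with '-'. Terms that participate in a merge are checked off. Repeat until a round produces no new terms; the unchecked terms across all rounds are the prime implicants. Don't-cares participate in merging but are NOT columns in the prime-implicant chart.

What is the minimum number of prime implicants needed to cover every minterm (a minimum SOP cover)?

size-2^0 implicants → 0000(✓)  0100(✓)  0101(✓)  0110(✓)  0111(✓)  1000(✓)  1010(✓)  1011(✓)  1101(✓)  1110(✓)  1111(✓)
size-2^1 implicants → -000  -101(✓)  -110(✓)  -111(✓)  0-00  01-0(✓)  01-1(✓)  010-(✓)  011-(✓)  1-10(✓)  1-11(✓)  10-0  101-(✓)  11-1(✓)  111-(✓)
size-2^2 implicants → -1-1  -11-  01--  1-1-
Unchecked terms (primes): -000, -1-1, -11-, 0-00, 01--, 1-1-, 10-0
Minterm coverage:
  m0 ⊆ -000,0-00
  m4 ⊆ 0-00,01--
  m5 ⊆ -1-1,01--
  m6 ⊆ -11-,01--
  m8 ⊆ -000,10-0
  m10 ⊆ 1-1-,10-0
  m11 ⊆ 1-1- [E]
  m13 ⊆ -1-1 [E]
  m14 ⊆ -11-,1-1-
  m15 ⊆ -1-1,-11-,1-1-
E = {-1-1, 1-1-}
Petrick residual → -000, 01--
Cover = b'c'd' + bd + a'b + ac  |cover|=4

4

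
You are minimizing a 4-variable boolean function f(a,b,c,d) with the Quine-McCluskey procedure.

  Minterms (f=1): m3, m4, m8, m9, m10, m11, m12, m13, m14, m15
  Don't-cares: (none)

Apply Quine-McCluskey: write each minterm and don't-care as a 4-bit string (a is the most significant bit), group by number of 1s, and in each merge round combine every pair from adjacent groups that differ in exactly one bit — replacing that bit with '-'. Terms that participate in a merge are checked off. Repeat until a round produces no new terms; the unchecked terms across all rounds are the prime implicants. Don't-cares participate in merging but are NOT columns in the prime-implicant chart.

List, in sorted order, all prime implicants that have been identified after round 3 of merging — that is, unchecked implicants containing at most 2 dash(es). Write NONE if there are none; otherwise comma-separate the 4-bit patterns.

-011, -100

size-2^0 implicants → 0011(✓)  0100(✓)  1000(✓)  1001(✓)  1010(✓)  1011(✓)  1100(✓)  1101(✓)  1110(✓)  1111(✓)
size-2^1 implicants → -011  -100  1-00(✓)  1-01(✓)  1-10(✓)  1-11(✓)  10-0(✓)  10-1(✓)  100-(✓)  101-(✓)  11-0(✓)  11-1(✓)  110-(✓)  111-(✓)
size-2^2 implicants → 1--0(✓)  1--1(✓)  1-0-(✓)  1-1-(✓)  10--(✓)  11--(✓)
size-2^3 implicants → 1---
Unchecked terms (primes): -011, -100, 1---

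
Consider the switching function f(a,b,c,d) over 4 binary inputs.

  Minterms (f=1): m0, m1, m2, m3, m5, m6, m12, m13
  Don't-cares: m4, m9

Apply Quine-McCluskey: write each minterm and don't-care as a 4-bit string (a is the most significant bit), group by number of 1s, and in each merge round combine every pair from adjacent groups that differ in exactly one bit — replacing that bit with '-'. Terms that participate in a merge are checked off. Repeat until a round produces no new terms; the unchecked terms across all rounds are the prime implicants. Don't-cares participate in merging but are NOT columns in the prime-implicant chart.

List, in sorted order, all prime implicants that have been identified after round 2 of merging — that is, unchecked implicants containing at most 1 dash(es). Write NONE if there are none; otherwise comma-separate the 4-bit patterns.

NONE

Round 0: 0000✓ 0001✓ 0010✓ 0011✓ 0100✓ 0101✓ 0110✓ 1001✓ 1100✓ 1101✓
Round 1: -001✓ -100✓ -101✓ 0-00✓ 0-01✓ 0-10✓ 00-0✓ 00-1✓ 000-✓ 001-✓ 01-0✓ 010-✓ 1-01✓ 110-✓
Round 2: --01 -10- 0--0 0-0- 00--
PIs = {--01, -10-, 0--0, 0-0-, 00--}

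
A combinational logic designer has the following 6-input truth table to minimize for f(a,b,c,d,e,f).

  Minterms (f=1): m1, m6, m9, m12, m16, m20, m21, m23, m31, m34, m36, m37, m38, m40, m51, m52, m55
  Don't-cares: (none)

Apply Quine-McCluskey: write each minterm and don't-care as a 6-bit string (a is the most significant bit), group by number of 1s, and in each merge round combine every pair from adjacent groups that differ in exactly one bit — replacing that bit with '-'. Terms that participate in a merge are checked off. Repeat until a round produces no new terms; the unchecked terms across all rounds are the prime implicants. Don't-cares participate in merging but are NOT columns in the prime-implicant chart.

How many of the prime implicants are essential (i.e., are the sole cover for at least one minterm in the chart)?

Round 0: 000001✓ 000110✓ 001001✓ 001100 010000✓ 010100✓ 010101✓ 010111✓ 011111✓ 100010✓ 100100✓ 100101✓ 100110✓ 101000 110011✓ 110100✓ 110111✓
Round 1: -00110 -10100 -10111 00-001 01-111 010-00 0101-1 01010- 1-0100 100-10 1001-0 10010- 110-11
PIs = {-00110, -10100, -10111, 00-001, 001100, 01-111, 010-00, 0101-1, 01010-, 1-0100, 100-10, 1001-0, 10010-, 101000, 110-11}
Coverage chart:
  m1: 00-001 ←essential
  m6: -00110 ←essential
  m9: 00-001 ←essential
  m12: 001100 ←essential
  m16: 010-00 ←essential
  m20: -10100,010-00,01010-
  m21: 0101-1,01010-
  m23: -10111,01-111,0101-1
  m31: 01-111 ←essential
  m34: 100-10 ←essential
  m36: 1-0100,1001-0,10010-
  m37: 10010- ←essential
  m38: -00110,100-10,1001-0
  m40: 101000 ←essential
  m51: 110-11 ←essential
  m52: -10100,1-0100
  m55: -10111,110-11
Essential: -00110, 00-001, 001100, 01-111, 010-00, 100-10, 10010-, 101000, 110-11

9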